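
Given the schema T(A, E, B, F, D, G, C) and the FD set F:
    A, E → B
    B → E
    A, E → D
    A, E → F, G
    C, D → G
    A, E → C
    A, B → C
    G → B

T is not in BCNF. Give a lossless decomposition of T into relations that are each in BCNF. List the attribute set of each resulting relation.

{A, C, D, F}; {B, E}; {B, G}; {C, D, G}

Candidate keys of the original relation: {A, B}, {A, C, D}, {A, E}, {A, G}.
Within {A, B, C, D, E, F, G}: {B}⁺ ∩ {A, B, C, D, E, F, G} = {B, E}, not the whole set, so B → E violates BCNF; decompose into {B, E} and {A, B, C, D, F, G}.
{B, E}: every determinant is a superkey — BCNF.
Within {A, B, C, D, F, G}: {C, D}⁺ ∩ {A, B, C, D, F, G} = {B, C, D, G}, not the whole set, so C, D → B, G violates BCNF; decompose into {B, C, D, G} and {A, C, D, F}.
Within {B, C, D, G}: {G}⁺ ∩ {B, C, D, G} = {B, G}, not the whole set, so G → B violates BCNF; decompose into {B, G} and {C, D, G}.
{B, G}: every determinant is a superkey — BCNF.
{C, D, G}: every determinant is a superkey — BCNF.
{A, C, D, F}: every determinant is a superkey — BCNF.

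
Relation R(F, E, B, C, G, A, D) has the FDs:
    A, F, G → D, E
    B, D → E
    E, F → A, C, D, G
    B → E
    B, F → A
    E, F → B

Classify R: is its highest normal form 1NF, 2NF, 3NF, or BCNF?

Candidate keys: {A, F, G}, {B, F}, {E, F}. Prime attributes: {A, B, E, F, G}.
For B, D → E we have {B, D}⁺ = {B, D, E}; {B, D} is not a superkey, so BCNF fails.
Since {E} ⊆ prime attributes and every other non-superkey FD also has a prime right side, the schema is in 3NF.

3NF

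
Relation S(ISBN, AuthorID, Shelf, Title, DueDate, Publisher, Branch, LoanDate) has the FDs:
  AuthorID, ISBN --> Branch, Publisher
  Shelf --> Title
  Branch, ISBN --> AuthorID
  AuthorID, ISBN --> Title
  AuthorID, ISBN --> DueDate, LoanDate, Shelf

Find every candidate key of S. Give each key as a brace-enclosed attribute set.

{AuthorID, ISBN}, {Branch, ISBN}

{ISBN} never appears on the right of any FD, so every key must include it.
{AuthorID, ISBN}⁺ = {AuthorID, Branch, DueDate, ISBN, LoanDate, Publisher, Shelf, Title}, which is every attribute, so {AuthorID, ISBN} is a candidate key.
{Branch, ISBN}⁺ = {AuthorID, Branch, DueDate, ISBN, LoanDate, Publisher, Shelf, Title}, which is every attribute, so {Branch, ISBN} is a candidate key.
No proper subset of any of these is a key, and no other minimal superkey exists.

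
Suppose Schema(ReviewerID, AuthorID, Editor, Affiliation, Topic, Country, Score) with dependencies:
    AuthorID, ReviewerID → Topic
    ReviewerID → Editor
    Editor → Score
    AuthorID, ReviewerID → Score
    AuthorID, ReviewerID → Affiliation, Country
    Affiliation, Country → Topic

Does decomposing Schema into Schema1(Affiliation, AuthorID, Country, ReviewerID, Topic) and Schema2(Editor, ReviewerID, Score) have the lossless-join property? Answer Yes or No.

The shared attributes are {ReviewerID} and {ReviewerID}⁺ = {Editor, ReviewerID, Score}.
Since Schema2 ⊆ {Editor, ReviewerID, Score}, the intersection is a superkey of Schema2; the decomposition is lossless.

Yes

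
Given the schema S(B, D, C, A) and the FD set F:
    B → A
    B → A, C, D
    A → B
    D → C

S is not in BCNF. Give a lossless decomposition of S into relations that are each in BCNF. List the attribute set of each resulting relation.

Candidate keys of the original relation: {A}, {B}.
In {A, B, C, D}, {D} is not a superkey ({D}⁺ restricted to this set is {C, D}), so split on D → C into {C, D} and {A, B, D}.
{C, D}: every determinant is a superkey — BCNF.
{A, B, D}: every determinant is a superkey — BCNF.

{A, B, D}; {C, D}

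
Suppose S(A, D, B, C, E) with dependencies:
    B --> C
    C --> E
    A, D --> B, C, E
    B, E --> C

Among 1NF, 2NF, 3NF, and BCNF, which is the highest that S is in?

2NF

Candidate key: {A, D}. Prime attributes: {A, D}.
For B --> C we have {B}⁺ = {B, C, E}; {B} is not a superkey, so BCNF fails.
B --> C has non-prime {C} on the right and a non-superkey on the left, so 3NF fails.
No non-prime attribute depends on a proper subset of any candidate key, so 2NF holds.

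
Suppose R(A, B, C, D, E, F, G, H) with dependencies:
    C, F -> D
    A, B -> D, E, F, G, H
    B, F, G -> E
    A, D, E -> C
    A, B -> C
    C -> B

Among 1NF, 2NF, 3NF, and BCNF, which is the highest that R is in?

Candidate keys: {A, B}, {A, C}, {A, D, E}. Prime attributes: {A, B, C, D, E}.
For C, F -> D we have {C, F}⁺ = {B, C, D, F}; {C, F} is not a superkey, so BCNF fails.
Its right-hand attributes {D} are all prime, as are those of every other non-superkey FD — the relation is in 3NF.

3NF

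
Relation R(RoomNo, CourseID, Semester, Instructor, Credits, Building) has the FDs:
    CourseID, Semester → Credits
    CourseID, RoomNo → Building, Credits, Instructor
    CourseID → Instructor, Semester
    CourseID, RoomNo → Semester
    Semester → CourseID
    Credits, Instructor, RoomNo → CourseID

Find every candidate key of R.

No FD produces {RoomNo}, so it must be in every candidate key.
{CourseID, RoomNo} is a candidate key since {CourseID, RoomNo}⁺ = {Building, CourseID, Credits, Instructor, RoomNo, Semester} covers every attribute.
{RoomNo, Semester} is a candidate key since {RoomNo, Semester}⁺ = {Building, CourseID, Credits, Instructor, RoomNo, Semester} covers every attribute.
{Credits, Instructor, RoomNo} is a candidate key since {Credits, Instructor, RoomNo}⁺ = {Building, CourseID, Credits, Instructor, RoomNo, Semester} covers every attribute.
No proper subset of any of these is a key, and no other minimal superkey exists.

{CourseID, RoomNo}, {Credits, Instructor, RoomNo}, {RoomNo, Semester}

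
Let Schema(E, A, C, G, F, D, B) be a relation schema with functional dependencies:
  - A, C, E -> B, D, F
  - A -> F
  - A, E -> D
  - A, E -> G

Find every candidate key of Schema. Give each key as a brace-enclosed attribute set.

{A, C, E}

No FD produces {A, C, E}, so they must be in every candidate key.
{A, C, E}⁺ = {A, B, C, D, E, F, G}, which is every attribute, so {A, C, E} is a candidate key.
Every other attribute set either contains this one or has a smaller closure.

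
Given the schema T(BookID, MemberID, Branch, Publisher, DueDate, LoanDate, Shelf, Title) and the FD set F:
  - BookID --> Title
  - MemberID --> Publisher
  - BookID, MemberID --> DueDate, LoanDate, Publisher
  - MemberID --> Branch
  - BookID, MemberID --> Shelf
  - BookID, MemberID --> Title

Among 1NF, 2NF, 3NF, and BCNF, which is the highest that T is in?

Candidate key: {BookID, MemberID}. Prime attributes: {BookID, MemberID}.
BookID --> Title breaks BCNF: {BookID}⁺ = {BookID, Title}, so {BookID} is not a superkey.
BookID --> Title determines the non-prime attribute {Title} from a non-superkey — 3NF is violated.
The proper key subset {BookID} of {BookID, MemberID} determines non-prime {Title}, so the relation is not even in 2NF.

1NF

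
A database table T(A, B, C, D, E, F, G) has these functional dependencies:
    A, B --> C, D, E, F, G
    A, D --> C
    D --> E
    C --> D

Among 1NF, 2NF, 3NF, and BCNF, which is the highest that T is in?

2NF

Candidate key: {A, B}. Prime attributes: {A, B}.
A, D --> C breaks BCNF: {A, D}⁺ = {A, C, D, E}, so {A, D} is not a superkey.
A, D --> C has non-prime {C} on the right and a non-superkey on the left, so 3NF fails.
No non-prime attribute depends on a proper subset of any candidate key, so 2NF holds.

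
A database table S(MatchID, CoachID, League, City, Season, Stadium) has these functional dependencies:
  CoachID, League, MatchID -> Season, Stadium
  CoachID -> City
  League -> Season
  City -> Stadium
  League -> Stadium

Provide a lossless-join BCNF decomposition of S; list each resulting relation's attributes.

{City, CoachID}; {City, Stadium}; {CoachID, League, MatchID}; {League, Season}

Candidate key of the original relation: {CoachID, League, MatchID}.
In {City, CoachID, League, MatchID, Season, Stadium}, {CoachID} is not a superkey ({CoachID}⁺ restricted to this set is {City, CoachID, Stadium}), so split on CoachID -> City, Stadium into {City, CoachID, Stadium} and {CoachID, League, MatchID, Season}.
In {City, CoachID, Stadium}, {City} is not a superkey ({City}⁺ restricted to this set is {City, Stadium}), so split on City -> Stadium into {City, Stadium} and {City, CoachID}.
{City, Stadium}: every determinant is a superkey — BCNF.
{City, CoachID}: every determinant is a superkey — BCNF.
In {CoachID, League, MatchID, Season}, {League} is not a superkey ({League}⁺ restricted to this set is {League, Season}), so split on League -> Season into {League, Season} and {CoachID, League, MatchID}.
{League, Season}: every determinant is a superkey — BCNF.
{CoachID, League, MatchID}: every determinant is a superkey — BCNF.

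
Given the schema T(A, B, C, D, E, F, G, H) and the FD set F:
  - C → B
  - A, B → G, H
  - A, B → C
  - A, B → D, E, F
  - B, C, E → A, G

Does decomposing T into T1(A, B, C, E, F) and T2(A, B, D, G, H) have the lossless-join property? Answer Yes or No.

Yes

The shared attributes are {A, B} and {A, B}⁺ = {A, B, C, D, E, F, G, H}.
Since T1 ⊆ {A, B, C, D, E, F, G, H}, the intersection is a superkey of T1; the decomposition is lossless.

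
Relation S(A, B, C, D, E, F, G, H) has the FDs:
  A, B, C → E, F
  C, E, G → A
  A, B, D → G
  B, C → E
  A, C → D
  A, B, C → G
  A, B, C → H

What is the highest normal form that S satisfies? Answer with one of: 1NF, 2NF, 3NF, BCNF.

1NF

Candidate keys: {A, B, C}, {B, C, G}. Prime attributes: {A, B, C, G}.
For C, E, G → A we have {C, E, G}⁺ = {A, C, D, E, G}; {C, E, G} is not a superkey, so BCNF fails.
Because {E} is non-prime and the left side of B, C → E is not a superkey, the relation is not in 3NF.
The proper key subset {A, C} of {A, B, C} determines non-prime {D}, so the relation is not even in 2NF.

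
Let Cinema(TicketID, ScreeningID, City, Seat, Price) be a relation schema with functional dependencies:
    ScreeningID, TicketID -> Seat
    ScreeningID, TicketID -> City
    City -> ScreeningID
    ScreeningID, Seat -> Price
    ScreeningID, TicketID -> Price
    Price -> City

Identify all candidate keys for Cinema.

{City, TicketID}, {Price, TicketID}, {ScreeningID, TicketID}

Attributes never on any right-hand side: {TicketID} — every candidate key must contain it.
{City, TicketID}⁺ = {City, Price, ScreeningID, Seat, TicketID} — all of the relation — so {City, TicketID} is a candidate key.
{Price, TicketID}⁺ = {City, Price, ScreeningID, Seat, TicketID} — all of the relation — so {Price, TicketID} is a candidate key.
{ScreeningID, TicketID}⁺ = {City, Price, ScreeningID, Seat, TicketID} — all of the relation — so {ScreeningID, TicketID} is a candidate key.
No proper subset of any of these is a key, and no other minimal superkey exists.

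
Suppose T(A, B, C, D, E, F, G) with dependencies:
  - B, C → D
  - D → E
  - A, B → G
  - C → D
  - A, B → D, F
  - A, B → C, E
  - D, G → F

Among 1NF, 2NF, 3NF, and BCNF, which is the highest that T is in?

2NF

Candidate key: {A, B}. Prime attributes: {A, B}.
B, C → D breaks BCNF: {B, C}⁺ = {B, C, D, E}, so {B, C} is not a superkey.
B, C → D determines the non-prime attribute {D} from a non-superkey — 3NF is violated.
No proper subset of a key has a non-prime attribute in its closure, so there is no partial dependency; 2NF holds.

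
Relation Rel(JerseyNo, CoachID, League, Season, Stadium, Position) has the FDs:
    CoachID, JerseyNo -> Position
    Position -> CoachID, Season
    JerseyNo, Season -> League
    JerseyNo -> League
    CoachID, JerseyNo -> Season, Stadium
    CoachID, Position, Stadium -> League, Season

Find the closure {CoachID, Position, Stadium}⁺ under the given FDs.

{CoachID, League, Position, Season, Stadium}

Start with {CoachID, Position, Stadium}.
Position -> CoachID, Season applies; add {Season} → now {CoachID, Position, Season, Stadium}.
CoachID, Position, Stadium -> League, Season applies; add {League} → now {CoachID, League, Position, Season, Stadium}.
No further FD applies.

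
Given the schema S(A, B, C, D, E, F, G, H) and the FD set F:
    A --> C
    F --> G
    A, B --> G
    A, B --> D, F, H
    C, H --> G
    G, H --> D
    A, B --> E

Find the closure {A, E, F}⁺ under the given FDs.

Start with {A, E, F}.
A --> C applies; add {C} → now {A, C, E, F}.
F --> G applies; add {G} → now {A, C, E, F, G}.
No further FD applies.

{A, C, E, F, G}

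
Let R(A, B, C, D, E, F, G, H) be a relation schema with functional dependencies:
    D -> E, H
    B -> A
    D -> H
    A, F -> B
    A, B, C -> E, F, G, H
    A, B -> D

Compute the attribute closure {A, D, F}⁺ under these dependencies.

{A, B, D, E, F, H}

Start with {A, D, F}.
D -> E, H applies; add {E, H} → now {A, D, E, F, H}.
A, F -> B applies; add {B} → now {A, B, D, E, F, H}.
No further FD applies.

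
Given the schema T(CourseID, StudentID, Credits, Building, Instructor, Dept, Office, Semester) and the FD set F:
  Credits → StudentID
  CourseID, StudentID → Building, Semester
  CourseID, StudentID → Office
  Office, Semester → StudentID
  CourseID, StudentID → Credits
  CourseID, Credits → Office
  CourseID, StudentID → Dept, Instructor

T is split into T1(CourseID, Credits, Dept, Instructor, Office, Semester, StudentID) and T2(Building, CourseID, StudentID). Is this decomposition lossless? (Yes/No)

Common attributes: {CourseID, StudentID}; their closure is {Building, CourseID, Credits, Dept, Instructor, Office, Semester, StudentID}.
This includes all of T1, so the common attributes are a superkey of T1 — the join is lossless.

Yes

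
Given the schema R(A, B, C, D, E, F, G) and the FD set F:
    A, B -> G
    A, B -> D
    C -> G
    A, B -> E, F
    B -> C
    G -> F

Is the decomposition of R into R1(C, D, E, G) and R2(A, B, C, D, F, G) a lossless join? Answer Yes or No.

No

R1 ∩ R2 = {C, D, G}; its closure under F is {C, D, F, G}.
The closure covers neither R1 nor R2 entirely; the join is not lossless.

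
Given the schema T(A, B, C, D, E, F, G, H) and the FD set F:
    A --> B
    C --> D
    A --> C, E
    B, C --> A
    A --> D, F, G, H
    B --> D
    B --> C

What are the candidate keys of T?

{A}, {B}

Closure of {A} is {A, B, C, D, E, F, G, H}, the whole schema; {A} is a candidate key.
Closure of {B} is {A, B, C, D, E, F, G, H}, the whole schema; {B} is a candidate key.
Any other superkey properly contains one of these, so there are no further candidate keys.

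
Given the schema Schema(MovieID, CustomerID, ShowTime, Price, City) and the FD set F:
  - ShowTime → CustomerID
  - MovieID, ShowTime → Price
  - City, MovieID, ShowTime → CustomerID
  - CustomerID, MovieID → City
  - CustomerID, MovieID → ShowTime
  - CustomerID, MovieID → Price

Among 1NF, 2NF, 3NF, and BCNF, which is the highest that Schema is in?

Candidate keys: {CustomerID, MovieID}, {MovieID, ShowTime}. Prime attributes: {CustomerID, MovieID, ShowTime}.
For ShowTime → CustomerID we have {ShowTime}⁺ = {CustomerID, ShowTime}; {ShowTime} is not a superkey, so BCNF fails.
Its right-hand attributes {CustomerID} are all prime, as are those of every other non-superkey FD — the relation is in 3NF.

3NF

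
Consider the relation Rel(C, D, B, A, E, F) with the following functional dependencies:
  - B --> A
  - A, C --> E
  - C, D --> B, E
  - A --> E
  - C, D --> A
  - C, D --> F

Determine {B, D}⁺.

Start with {B, D}.
B --> A applies; add {A} → now {A, B, D}.
A --> E applies; add {E} → now {A, B, D, E}.
No further FD applies.

{A, B, D, E}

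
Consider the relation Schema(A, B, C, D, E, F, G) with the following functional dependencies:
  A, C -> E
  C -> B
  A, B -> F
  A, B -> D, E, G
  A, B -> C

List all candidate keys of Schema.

No FD produces {A}, so it must be in every candidate key.
{A, B} is a candidate key since {A, B}⁺ = {A, B, C, D, E, F, G} covers every attribute.
{A, C} is a candidate key since {A, C}⁺ = {A, B, C, D, E, F, G} covers every attribute.
Any other superkey properly contains one of these, so there are no further candidate keys.

{A, B}, {A, C}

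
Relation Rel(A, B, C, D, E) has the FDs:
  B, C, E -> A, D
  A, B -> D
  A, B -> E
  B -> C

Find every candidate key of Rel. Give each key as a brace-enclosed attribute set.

Attributes never on any right-hand side: {B} — every candidate key must contain it.
{A, B} is a candidate key since {A, B}⁺ = {A, B, C, D, E} covers every attribute.
{B, E} is a candidate key since {B, E}⁺ = {A, B, C, D, E} covers every attribute.
Any other superkey properly contains one of these, so there are no further candidate keys.

{A, B}, {B, E}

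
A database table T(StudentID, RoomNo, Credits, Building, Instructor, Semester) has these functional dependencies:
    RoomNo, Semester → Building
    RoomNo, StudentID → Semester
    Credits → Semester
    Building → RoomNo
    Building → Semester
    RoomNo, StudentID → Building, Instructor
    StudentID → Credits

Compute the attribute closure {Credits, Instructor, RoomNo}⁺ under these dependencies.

Start with {Credits, Instructor, RoomNo}.
Credits → Semester applies; add {Semester} → now {Credits, Instructor, RoomNo, Semester}.
RoomNo, Semester → Building applies; add {Building} → now {Building, Credits, Instructor, RoomNo, Semester}.
No further FD applies.

{Building, Credits, Instructor, RoomNo, Semester}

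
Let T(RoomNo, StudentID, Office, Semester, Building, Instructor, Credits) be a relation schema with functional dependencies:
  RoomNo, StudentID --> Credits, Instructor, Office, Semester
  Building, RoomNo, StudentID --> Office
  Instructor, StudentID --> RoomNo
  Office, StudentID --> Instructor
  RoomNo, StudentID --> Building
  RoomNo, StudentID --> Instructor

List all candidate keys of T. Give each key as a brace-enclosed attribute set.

Attributes never on any right-hand side: {StudentID} — every candidate key must contain it.
Closure of {Instructor, StudentID} is {Building, Credits, Instructor, Office, RoomNo, Semester, StudentID}, the whole schema; {Instructor, StudentID} is a candidate key.
Closure of {Office, StudentID} is {Building, Credits, Instructor, Office, RoomNo, Semester, StudentID}, the whole schema; {Office, StudentID} is a candidate key.
Closure of {RoomNo, StudentID} is {Building, Credits, Instructor, Office, RoomNo, Semester, StudentID}, the whole schema; {RoomNo, StudentID} is a candidate key.
These are minimal and exhaustive — every other superkey contains one of them.

{Instructor, StudentID}, {Office, StudentID}, {RoomNo, StudentID}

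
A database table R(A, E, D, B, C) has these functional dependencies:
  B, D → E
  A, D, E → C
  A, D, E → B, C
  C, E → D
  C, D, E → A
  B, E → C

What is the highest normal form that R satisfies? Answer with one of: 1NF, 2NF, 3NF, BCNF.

BCNF

Candidate keys: {A, D, E}, {B, D}, {B, E}, {C, E}. Prime attributes: {A, B, C, D, E}.
Each dependency's left side is a superkey — BCNF holds.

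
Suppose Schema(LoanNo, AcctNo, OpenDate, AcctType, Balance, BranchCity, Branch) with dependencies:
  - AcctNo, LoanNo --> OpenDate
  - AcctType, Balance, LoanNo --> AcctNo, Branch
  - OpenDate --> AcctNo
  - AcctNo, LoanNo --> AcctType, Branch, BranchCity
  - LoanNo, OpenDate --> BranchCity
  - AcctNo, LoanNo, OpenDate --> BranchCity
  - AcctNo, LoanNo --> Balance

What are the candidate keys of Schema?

{LoanNo} never appears on the right of any FD, so every key must include it.
{AcctNo, LoanNo}⁺ = {AcctNo, AcctType, Balance, Branch, BranchCity, LoanNo, OpenDate}, which is every attribute, so {AcctNo, LoanNo} is a candidate key.
{LoanNo, OpenDate}⁺ = {AcctNo, AcctType, Balance, Branch, BranchCity, LoanNo, OpenDate}, which is every attribute, so {LoanNo, OpenDate} is a candidate key.
{AcctType, Balance, LoanNo}⁺ = {AcctNo, AcctType, Balance, Branch, BranchCity, LoanNo, OpenDate}, which is every attribute, so {AcctType, Balance, LoanNo} is a candidate key.
These are minimal and exhaustive — every other superkey contains one of them.

{AcctNo, LoanNo}, {AcctType, Balance, LoanNo}, {LoanNo, OpenDate}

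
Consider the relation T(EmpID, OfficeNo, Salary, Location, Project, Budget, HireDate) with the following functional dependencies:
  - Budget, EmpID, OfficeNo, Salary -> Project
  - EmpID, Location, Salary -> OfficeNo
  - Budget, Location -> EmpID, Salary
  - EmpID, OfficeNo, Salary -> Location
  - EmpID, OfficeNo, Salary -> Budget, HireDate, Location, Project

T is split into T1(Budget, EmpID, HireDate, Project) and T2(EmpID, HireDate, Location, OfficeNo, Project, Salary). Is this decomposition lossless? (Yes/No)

No

T1 ∩ T2 = {EmpID, HireDate, Project}; its closure under F is {EmpID, HireDate, Project}.
Neither T1 nor T2 is contained in that closure, so the decomposition is lossy.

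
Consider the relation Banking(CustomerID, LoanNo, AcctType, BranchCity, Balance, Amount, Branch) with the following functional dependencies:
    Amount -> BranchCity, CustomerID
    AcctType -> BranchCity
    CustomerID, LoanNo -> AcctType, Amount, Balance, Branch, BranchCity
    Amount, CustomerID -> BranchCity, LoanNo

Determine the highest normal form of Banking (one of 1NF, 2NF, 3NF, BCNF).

2NF

Candidate keys: {Amount}, {CustomerID, LoanNo}. Prime attributes: {Amount, CustomerID, LoanNo}.
For AcctType -> BranchCity we have {AcctType}⁺ = {AcctType, BranchCity}; {AcctType} is not a superkey, so BCNF fails.
Because {BranchCity} is non-prime and the left side of AcctType -> BranchCity is not a superkey, the relation is not in 3NF.
Checking every proper subset of each key, none determines a non-prime attribute — 2NF is satisfied.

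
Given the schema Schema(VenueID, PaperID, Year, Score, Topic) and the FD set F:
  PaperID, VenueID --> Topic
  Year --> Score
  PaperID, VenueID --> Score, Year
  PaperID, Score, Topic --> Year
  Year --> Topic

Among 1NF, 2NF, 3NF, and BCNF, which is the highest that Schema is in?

Candidate key: {PaperID, VenueID}. Prime attributes: {PaperID, VenueID}.
For Year --> Score we have {Year}⁺ = {Score, Topic, Year}; {Year} is not a superkey, so BCNF fails.
Because {Score} is non-prime and the left side of Year --> Score is not a superkey, the relation is not in 3NF.
Checking every proper subset of each key, none determines a non-prime attribute — 2NF is satisfied.

2NF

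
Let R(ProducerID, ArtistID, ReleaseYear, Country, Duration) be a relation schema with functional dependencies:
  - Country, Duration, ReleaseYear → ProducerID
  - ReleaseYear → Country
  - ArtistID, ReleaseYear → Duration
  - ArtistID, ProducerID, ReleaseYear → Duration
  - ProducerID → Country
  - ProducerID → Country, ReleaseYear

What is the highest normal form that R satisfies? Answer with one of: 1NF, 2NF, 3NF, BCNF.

1NF

Candidate keys: {ArtistID, ProducerID}, {ArtistID, ReleaseYear}. Prime attributes: {ArtistID, ProducerID, ReleaseYear}.
Country, Duration, ReleaseYear → ProducerID: {Country, Duration, ReleaseYear}⁺ = {Country, Duration, ProducerID, ReleaseYear}, which is not all of the attributes, so the left side is not a superkey — BCNF is violated.
ReleaseYear → Country has non-prime {Country} on the right and a non-superkey on the left, so 3NF fails.
Since {ProducerID} ⊂ {ArtistID, ProducerID} and {ProducerID}⁺ ⊇ {Country} with {Country} non-prime, there is a partial dependency; 2NF fails.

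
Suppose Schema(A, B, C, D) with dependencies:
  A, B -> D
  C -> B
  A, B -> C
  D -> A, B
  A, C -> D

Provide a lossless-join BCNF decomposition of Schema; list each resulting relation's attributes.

{A, C, D}; {B, C}

Candidate keys of the original relation: {A, B}, {A, C}, {D}.
{A, B, C, D}: {C} determines {B, C} here but is not a superkey — split on C -> B, giving {B, C} and {A, C, D}.
{B, C} is in BCNF.
{A, C, D} is in BCNF.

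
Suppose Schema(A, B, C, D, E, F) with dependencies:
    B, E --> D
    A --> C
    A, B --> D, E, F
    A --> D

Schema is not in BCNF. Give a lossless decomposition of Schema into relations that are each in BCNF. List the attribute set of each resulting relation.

{A, B, E, F}; {A, C}; {B, D, E}

Candidate key of the original relation: {A, B}.
In {A, B, C, D, E, F}, {B, E} is not a superkey ({B, E}⁺ restricted to this set is {B, D, E}), so split on B, E --> D into {B, D, E} and {A, B, C, E, F}.
{B, D, E}: every determinant is a superkey — BCNF.
In {A, B, C, E, F}, {A} is not a superkey ({A}⁺ restricted to this set is {A, C}), so split on A --> C into {A, C} and {A, B, E, F}.
{A, C}: every determinant is a superkey — BCNF.
{A, B, E, F}: every determinant is a superkey — BCNF.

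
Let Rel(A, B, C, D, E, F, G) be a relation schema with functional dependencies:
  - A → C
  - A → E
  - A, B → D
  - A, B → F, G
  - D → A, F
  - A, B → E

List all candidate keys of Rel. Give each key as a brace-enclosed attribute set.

Attributes never on any right-hand side: {B} — every candidate key must contain it.
{A, B}⁺ = {A, B, C, D, E, F, G} — all of the relation — so {A, B} is a candidate key.
{B, D}⁺ = {A, B, C, D, E, F, G} — all of the relation — so {B, D} is a candidate key.
No proper subset of any of these is a key, and no other minimal superkey exists.

{A, B}, {B, D}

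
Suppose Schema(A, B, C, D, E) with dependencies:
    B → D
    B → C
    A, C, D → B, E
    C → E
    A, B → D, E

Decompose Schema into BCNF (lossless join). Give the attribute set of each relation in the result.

Candidate keys of the original relation: {A, B}, {A, C, D}.
Within {A, B, C, D, E}: {B}⁺ ∩ {A, B, C, D, E} = {B, C, D, E}, not the whole set, so B → C, D, E violates BCNF; decompose into {B, C, D, E} and {A, B}.
Within {B, C, D, E}: {C}⁺ ∩ {B, C, D, E} = {C, E}, not the whole set, so C → E violates BCNF; decompose into {C, E} and {B, C, D}.
{C, E} has no BCNF violation.
{B, C, D} has no BCNF violation.
{A, B} has no BCNF violation.

{A, B}; {B, C, D}; {C, E}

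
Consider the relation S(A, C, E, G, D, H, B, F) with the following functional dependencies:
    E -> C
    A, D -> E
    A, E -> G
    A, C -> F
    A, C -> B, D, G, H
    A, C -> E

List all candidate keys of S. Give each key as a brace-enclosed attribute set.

{A} never appears on the right of any FD, so every key must include it.
Closure of {A, C} is {A, B, C, D, E, F, G, H}, the whole schema; {A, C} is a candidate key.
Closure of {A, D} is {A, B, C, D, E, F, G, H}, the whole schema; {A, D} is a candidate key.
Closure of {A, E} is {A, B, C, D, E, F, G, H}, the whole schema; {A, E} is a candidate key.
Any other superkey properly contains one of these, so there are no further candidate keys.

{A, C}, {A, D}, {A, E}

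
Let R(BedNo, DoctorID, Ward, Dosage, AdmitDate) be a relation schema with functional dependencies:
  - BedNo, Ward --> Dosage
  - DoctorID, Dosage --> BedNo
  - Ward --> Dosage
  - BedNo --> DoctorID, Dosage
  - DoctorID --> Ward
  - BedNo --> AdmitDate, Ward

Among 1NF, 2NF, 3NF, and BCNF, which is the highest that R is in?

Candidate keys: {BedNo}, {DoctorID}. Prime attributes: {BedNo, DoctorID}.
Ward --> Dosage: {Ward}⁺ = {Dosage, Ward}, which is not all of the attributes, so the left side is not a superkey — BCNF is violated.
Ward --> Dosage has non-prime {Dosage} on the right and a non-superkey on the left, so 3NF fails.
All keys have size 1, which rules out partial dependencies — 2NF is satisfied.

2NF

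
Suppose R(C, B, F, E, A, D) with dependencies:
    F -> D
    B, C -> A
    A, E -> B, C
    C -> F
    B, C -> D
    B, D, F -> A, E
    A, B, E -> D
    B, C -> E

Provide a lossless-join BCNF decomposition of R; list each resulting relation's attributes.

Candidate keys of the original relation: {A, E}, {B, C}, {B, F}.
Within {A, B, C, D, E, F}: {F}⁺ ∩ {A, B, C, D, E, F} = {D, F}, not the whole set, so F -> D violates BCNF; decompose into {D, F} and {A, B, C, E, F}.
{D, F}: every determinant is a superkey — BCNF.
Within {A, B, C, E, F}: {C}⁺ ∩ {A, B, C, E, F} = {C, F}, not the whole set, so C -> F violates BCNF; decompose into {C, F} and {A, B, C, E}.
{C, F}: every determinant is a superkey — BCNF.
{A, B, C, E}: every determinant is a superkey — BCNF.

{A, B, C, E}; {C, F}; {D, F}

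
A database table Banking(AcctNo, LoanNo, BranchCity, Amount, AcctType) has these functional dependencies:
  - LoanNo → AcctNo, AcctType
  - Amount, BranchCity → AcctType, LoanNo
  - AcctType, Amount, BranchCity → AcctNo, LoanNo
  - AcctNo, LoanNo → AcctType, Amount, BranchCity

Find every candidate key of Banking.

{LoanNo}⁺ = {AcctNo, AcctType, Amount, BranchCity, LoanNo} — all of the relation — so {LoanNo} is a candidate key.
{Amount, BranchCity}⁺ = {AcctNo, AcctType, Amount, BranchCity, LoanNo} — all of the relation — so {Amount, BranchCity} is a candidate key.
Any other superkey properly contains one of these, so there are no further candidate keys.

{Amount, BranchCity}, {LoanNo}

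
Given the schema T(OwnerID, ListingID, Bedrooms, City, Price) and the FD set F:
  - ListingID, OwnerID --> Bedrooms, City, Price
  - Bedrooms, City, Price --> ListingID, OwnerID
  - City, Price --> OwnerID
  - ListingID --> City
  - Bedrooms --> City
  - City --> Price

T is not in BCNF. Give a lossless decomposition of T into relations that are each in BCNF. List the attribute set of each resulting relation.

Candidate keys of the original relation: {Bedrooms}, {ListingID}.
Within {Bedrooms, City, ListingID, OwnerID, Price}: {City, Price}⁺ ∩ {Bedrooms, City, ListingID, OwnerID, Price} = {City, OwnerID, Price}, not the whole set, so City, Price --> OwnerID violates BCNF; decompose into {City, OwnerID, Price} and {Bedrooms, City, ListingID, Price}.
{City, OwnerID, Price} has no BCNF violation.
Within {Bedrooms, City, ListingID, Price}: {City}⁺ ∩ {Bedrooms, City, ListingID, Price} = {City, Price}, not the whole set, so City --> Price violates BCNF; decompose into {City, Price} and {Bedrooms, City, ListingID}.
{City, Price} has no BCNF violation.
{Bedrooms, City, ListingID} has no BCNF violation.

{Bedrooms, City, ListingID}; {City, OwnerID, Price}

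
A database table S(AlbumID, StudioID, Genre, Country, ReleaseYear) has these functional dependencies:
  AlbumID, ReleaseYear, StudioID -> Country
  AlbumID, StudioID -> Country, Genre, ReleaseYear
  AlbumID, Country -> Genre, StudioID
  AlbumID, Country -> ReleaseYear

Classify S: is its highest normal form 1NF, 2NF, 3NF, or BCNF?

BCNF

Candidate keys: {AlbumID, Country}, {AlbumID, StudioID}. Prime attributes: {AlbumID, Country, StudioID}.
Each dependency's left side is a superkey — BCNF holds.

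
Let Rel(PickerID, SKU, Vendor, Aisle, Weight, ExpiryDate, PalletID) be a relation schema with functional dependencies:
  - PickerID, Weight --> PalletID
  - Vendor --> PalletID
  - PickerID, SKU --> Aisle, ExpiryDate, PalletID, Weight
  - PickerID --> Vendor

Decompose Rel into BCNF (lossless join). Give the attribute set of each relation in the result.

Candidate key of the original relation: {PickerID, SKU}.
{Aisle, ExpiryDate, PalletID, PickerID, SKU, Vendor, Weight}: {PickerID, Weight} determines {PalletID, PickerID, Vendor, Weight} here but is not a superkey — split on PickerID, Weight --> PalletID, Vendor, giving {PalletID, PickerID, Vendor, Weight} and {Aisle, ExpiryDate, PickerID, SKU, Weight}.
{PalletID, PickerID, Vendor, Weight}: {Vendor} determines {PalletID, Vendor} here but is not a superkey — split on Vendor --> PalletID, giving {PalletID, Vendor} and {PickerID, Vendor, Weight}.
{PalletID, Vendor} is in BCNF.
{PickerID, Vendor, Weight}: {PickerID} determines {PickerID, Vendor} here but is not a superkey — split on PickerID --> Vendor, giving {PickerID, Vendor} and {PickerID, Weight}.
{PickerID, Vendor} is in BCNF.
{PickerID, Weight} is in BCNF.
{Aisle, ExpiryDate, PickerID, SKU, Weight} is in BCNF.

{Aisle, ExpiryDate, PickerID, SKU, Weight}; {PalletID, Vendor}; {PickerID, Vendor}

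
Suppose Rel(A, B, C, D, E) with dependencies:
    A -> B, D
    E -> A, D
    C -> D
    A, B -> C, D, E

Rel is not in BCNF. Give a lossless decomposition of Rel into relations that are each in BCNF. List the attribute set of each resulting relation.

Candidate keys of the original relation: {A}, {E}.
In {A, B, C, D, E}, {C} is not a superkey ({C}⁺ restricted to this set is {C, D}), so split on C -> D into {C, D} and {A, B, C, E}.
{C, D} has no BCNF violation.
{A, B, C, E} has no BCNF violation.

{A, B, C, E}; {C, D}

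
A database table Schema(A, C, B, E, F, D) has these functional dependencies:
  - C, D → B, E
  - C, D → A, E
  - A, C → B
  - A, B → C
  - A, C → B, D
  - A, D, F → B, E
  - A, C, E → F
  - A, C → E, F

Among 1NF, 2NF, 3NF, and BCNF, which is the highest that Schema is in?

BCNF

Candidate keys: {A, B}, {A, C}, {A, D, F}, {C, D}. Prime attributes: {A, B, C, D, F}.
Each dependency's left side is a superkey — BCNF holds.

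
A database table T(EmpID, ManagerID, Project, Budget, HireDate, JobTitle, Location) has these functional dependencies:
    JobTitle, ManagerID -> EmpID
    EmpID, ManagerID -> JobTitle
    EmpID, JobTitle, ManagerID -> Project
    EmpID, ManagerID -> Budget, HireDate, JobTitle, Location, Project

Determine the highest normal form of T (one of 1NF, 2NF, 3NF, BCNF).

BCNF

Candidate keys: {EmpID, ManagerID}, {JobTitle, ManagerID}. Prime attributes: {EmpID, JobTitle, ManagerID}.
Every FD has a superkey on the left, so the relation is in BCNF.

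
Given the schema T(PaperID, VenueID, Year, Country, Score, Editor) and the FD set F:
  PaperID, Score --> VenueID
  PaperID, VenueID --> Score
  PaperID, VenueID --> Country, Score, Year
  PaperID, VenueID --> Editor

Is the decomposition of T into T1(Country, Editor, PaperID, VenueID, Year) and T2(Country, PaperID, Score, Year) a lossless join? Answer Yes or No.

No

T1 ∩ T2 = {Country, PaperID, Year}; its closure under F is {Country, PaperID, Year}.
T1 ⊄ {Country, PaperID, Year} and T2 ⊄ {Country, PaperID, Year}, so the split is lossy.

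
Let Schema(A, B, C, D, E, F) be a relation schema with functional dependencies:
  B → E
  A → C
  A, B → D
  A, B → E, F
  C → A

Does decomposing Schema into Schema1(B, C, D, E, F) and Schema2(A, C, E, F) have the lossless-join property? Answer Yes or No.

Yes

Schema1 ∩ Schema2 = {C, E, F}; its closure under F is {A, C, E, F}.
Since Schema2 ⊆ {A, C, E, F}, the intersection is a superkey of Schema2; the decomposition is lossless.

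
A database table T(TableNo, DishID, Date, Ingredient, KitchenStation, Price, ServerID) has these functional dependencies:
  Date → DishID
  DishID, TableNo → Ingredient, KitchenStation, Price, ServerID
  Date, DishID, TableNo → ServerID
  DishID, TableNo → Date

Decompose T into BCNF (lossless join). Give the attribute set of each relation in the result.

{Date, DishID}; {Date, Ingredient, KitchenStation, Price, ServerID, TableNo}

Candidate keys of the original relation: {Date, TableNo}, {DishID, TableNo}.
In {Date, DishID, Ingredient, KitchenStation, Price, ServerID, TableNo}, {Date} is not a superkey ({Date}⁺ restricted to this set is {Date, DishID}), so split on Date → DishID into {Date, DishID} and {Date, Ingredient, KitchenStation, Price, ServerID, TableNo}.
{Date, DishID} is in BCNF.
{Date, Ingredient, KitchenStation, Price, ServerID, TableNo} is in BCNF.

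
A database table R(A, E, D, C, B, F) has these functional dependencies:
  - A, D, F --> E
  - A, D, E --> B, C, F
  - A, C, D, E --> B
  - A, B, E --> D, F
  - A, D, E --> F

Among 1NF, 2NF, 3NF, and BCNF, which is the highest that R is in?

Candidate keys: {A, B, E}, {A, D, E}, {A, D, F}. Prime attributes: {A, B, D, E, F}.
The left-hand side of every FD is a superkey, so BCNF is satisfied.

BCNF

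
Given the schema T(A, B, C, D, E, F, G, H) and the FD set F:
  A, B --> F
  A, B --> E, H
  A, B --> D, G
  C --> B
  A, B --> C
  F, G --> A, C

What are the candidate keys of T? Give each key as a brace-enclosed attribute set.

{A, B} is a candidate key since {A, B}⁺ = {A, B, C, D, E, F, G, H} covers every attribute.
{A, C} is a candidate key since {A, C}⁺ = {A, B, C, D, E, F, G, H} covers every attribute.
{F, G} is a candidate key since {F, G}⁺ = {A, B, C, D, E, F, G, H} covers every attribute.
No proper subset of any of these is a key, and no other minimal superkey exists.

{A, B}, {A, C}, {F, G}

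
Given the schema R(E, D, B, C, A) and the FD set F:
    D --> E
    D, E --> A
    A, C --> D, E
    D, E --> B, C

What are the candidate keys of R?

Closure of {D} is {A, B, C, D, E}, the whole schema; {D} is a candidate key.
Closure of {A, C} is {A, B, C, D, E}, the whole schema; {A, C} is a candidate key.
No proper subset of any of these is a key, and no other minimal superkey exists.

{A, C}, {D}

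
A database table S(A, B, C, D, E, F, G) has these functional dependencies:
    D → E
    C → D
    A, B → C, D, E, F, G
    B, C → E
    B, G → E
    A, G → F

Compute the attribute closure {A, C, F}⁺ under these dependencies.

Start with {A, C, F}.
C → D applies; add {D} → now {A, C, D, F}.
D → E applies; add {E} → now {A, C, D, E, F}.
No further FD applies.

{A, C, D, E, F}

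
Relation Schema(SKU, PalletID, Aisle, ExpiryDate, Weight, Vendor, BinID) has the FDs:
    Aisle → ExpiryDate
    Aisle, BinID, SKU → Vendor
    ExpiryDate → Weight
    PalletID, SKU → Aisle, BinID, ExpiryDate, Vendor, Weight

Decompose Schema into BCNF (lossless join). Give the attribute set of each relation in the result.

Candidate key of the original relation: {PalletID, SKU}.
In {Aisle, BinID, ExpiryDate, PalletID, SKU, Vendor, Weight}, {Aisle} is not a superkey ({Aisle}⁺ restricted to this set is {Aisle, ExpiryDate, Weight}), so split on Aisle → ExpiryDate, Weight into {Aisle, ExpiryDate, Weight} and {Aisle, BinID, PalletID, SKU, Vendor}.
In {Aisle, ExpiryDate, Weight}, {ExpiryDate} is not a superkey ({ExpiryDate}⁺ restricted to this set is {ExpiryDate, Weight}), so split on ExpiryDate → Weight into {ExpiryDate, Weight} and {Aisle, ExpiryDate}.
{ExpiryDate, Weight} has no BCNF violation.
{Aisle, ExpiryDate} has no BCNF violation.
In {Aisle, BinID, PalletID, SKU, Vendor}, {Aisle, BinID, SKU} is not a superkey ({Aisle, BinID, SKU}⁺ restricted to this set is {Aisle, BinID, SKU, Vendor}), so split on Aisle, BinID, SKU → Vendor into {Aisle, BinID, SKU, Vendor} and {Aisle, BinID, PalletID, SKU}.
{Aisle, BinID, SKU, Vendor} has no BCNF violation.
{Aisle, BinID, PalletID, SKU} has no BCNF violation.

{Aisle, BinID, PalletID, SKU}; {Aisle, BinID, SKU, Vendor}; {Aisle, ExpiryDate}; {ExpiryDate, Weight}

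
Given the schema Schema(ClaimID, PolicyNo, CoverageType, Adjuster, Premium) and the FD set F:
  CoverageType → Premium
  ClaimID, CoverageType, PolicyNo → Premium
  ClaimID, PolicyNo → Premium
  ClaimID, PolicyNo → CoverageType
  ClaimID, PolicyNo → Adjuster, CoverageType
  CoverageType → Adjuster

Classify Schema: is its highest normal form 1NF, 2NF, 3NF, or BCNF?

Candidate key: {ClaimID, PolicyNo}. Prime attributes: {ClaimID, PolicyNo}.
CoverageType → Premium breaks BCNF: {CoverageType}⁺ = {Adjuster, CoverageType, Premium}, so {CoverageType} is not a superkey.
CoverageType → Premium has non-prime {Premium} on the right and a non-superkey on the left, so 3NF fails.
No non-prime attribute depends on a proper subset of any candidate key, so 2NF holds.

2NF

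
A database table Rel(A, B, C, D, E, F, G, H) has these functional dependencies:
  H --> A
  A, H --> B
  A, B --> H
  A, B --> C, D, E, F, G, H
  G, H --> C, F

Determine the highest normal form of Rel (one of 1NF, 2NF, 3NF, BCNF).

BCNF

Candidate keys: {A, B}, {H}. Prime attributes: {A, B, H}.
Every FD has a superkey on the left, so the relation is in BCNF.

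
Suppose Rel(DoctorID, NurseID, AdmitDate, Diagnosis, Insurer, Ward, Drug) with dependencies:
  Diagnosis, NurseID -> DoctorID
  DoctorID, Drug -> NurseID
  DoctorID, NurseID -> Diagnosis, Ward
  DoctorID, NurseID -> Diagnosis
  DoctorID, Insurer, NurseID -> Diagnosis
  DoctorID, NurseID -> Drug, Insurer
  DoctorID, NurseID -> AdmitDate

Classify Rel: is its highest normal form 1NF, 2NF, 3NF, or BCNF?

BCNF

Candidate keys: {Diagnosis, NurseID}, {DoctorID, Drug}, {DoctorID, NurseID}. Prime attributes: {Diagnosis, DoctorID, Drug, NurseID}.
Every FD has a superkey on the left, so the relation is in BCNF.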